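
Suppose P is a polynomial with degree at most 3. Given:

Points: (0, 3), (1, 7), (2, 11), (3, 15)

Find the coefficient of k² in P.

0

Write P(k) = ak³ + bk² + ck + d; the 4 given values yield a linear system in the 4 coefficients.
Solving, the top 2 coefficients vanish, and P(k) = 4k + 3.
The coefficient of k² is 0.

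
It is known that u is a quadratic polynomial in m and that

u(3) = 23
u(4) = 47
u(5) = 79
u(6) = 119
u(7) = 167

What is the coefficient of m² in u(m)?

4

First differences: 24, 32, 40, 48. Second differences: 8, 8, 8.
Level-2 differences are constant, so u has degree 2.
Fitting a degree-2 polynomial gives u(m) = 4m² - 4m - 1.
The coefficient of m² is 4.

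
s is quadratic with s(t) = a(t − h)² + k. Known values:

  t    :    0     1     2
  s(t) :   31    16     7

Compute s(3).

First differences -15, -9; second difference 6 = 2a, so a = 3.
Expanding, the t-coefficient is −2ah = -6h; matching it to the data gives h = 3, and then k = 4.
So s(t) = 3(t − 3)² + 4.
s(3) = 3·0² + 4 = 4.

4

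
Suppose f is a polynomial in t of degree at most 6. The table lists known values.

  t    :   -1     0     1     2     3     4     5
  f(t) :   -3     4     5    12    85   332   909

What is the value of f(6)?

2020

First differences: 7, 1, 7, 73, 247, 577. Second differences: -6, 6, 66, 174, 330. Third differences: 12, 60, 108, 156. Fourth differences: 48, 48, 48.
Level-4 differences are constant, so f has degree 4.
Extending the table by one column gives the next first difference 1111, so f(6) = 909 + 1111 = 2020.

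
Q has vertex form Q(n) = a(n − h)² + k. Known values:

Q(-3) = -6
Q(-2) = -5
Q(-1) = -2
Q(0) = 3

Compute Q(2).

First differences 1, 3, 5; second difference 2 = 2a, so a = 1.
Expanding, the n-coefficient is −2ah = -2h; matching it to the data gives h = -3, and then k = -6.
So Q(n) = 1(n + 3)² − 6.
Q(2) = 1·5² − 6 = 19.

19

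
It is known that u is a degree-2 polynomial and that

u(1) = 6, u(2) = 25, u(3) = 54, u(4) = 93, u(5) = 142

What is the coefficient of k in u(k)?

First differences: 19, 29, 39, 49. Second differences: 10, 10, 10.
Level-2 differences are constant, so u has degree 2.
Fitting a degree-2 polynomial gives u(k) = 5k² + 4k - 3.
The coefficient of k is 4.

4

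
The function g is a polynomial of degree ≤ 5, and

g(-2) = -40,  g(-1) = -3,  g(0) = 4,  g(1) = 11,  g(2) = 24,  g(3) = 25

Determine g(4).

First differences: 37, 7, 7, 13, 1. Second differences: -30, 0, 6, -12. Third differences: 30, 6, -18. Fourth differences: -24, -24.
Level-4 differences are constant, so g has degree 4.
Fitting a degree-4 polynomial gives g(m) = -m^4 + 3m³ + m² + 4m + 4.
Then g(4) = -28.

-28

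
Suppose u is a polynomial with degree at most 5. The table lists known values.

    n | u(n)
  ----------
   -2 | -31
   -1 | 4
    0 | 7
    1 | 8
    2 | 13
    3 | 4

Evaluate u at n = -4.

-437

First differences: 35, 3, 1, 5, -9. Second differences: -32, -2, 4, -14. Third differences: 30, 6, -18. Fourth differences: -24, -24.
Level-4 differences are constant, so u has degree 4.
Fitting a degree-4 polynomial gives u(n) = -n^4 + 3n³ - n + 7.
Then u(-4) = -437.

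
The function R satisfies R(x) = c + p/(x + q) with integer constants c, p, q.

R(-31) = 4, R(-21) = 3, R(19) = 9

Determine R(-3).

(R(x) − c)(x + q) = p for each data point; the three points give a linear system in c and q, then p follows.
Solving: c = 6, q = 1, p = 60, so R(x) = 6 + 60/(x + 1).
Then R(-3) = 6 + 60/(-2) = -24.

-24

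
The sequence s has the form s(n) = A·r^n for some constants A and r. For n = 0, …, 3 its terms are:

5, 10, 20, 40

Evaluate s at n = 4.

80

Consecutive ratio: 10/5 = 2, and 20/10 = 2, so r = 2.
Then A·2^0 = 5 gives A = 5, and s(n) = 5·2^n.
s(4) = 5·2^4 = 80.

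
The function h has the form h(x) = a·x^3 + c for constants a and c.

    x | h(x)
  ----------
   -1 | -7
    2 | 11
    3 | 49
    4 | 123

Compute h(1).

From h(-1) = -7 and h(2) = 11: -1a + c = -7 and 8a + c = 11.
Subtracting: 9a = 18, so a = 2; then c = -7 − 2·(-1) = -5.
So h(x) = 2x³ − 5, and h(1) = -3.

-3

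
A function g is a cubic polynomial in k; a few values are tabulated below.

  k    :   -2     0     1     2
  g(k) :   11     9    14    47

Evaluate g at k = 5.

494

Write g(k) = ak³ + bk² + ck + d; the 4 given values yield a linear system in the 4 coefficients.
Solving, g(k) = 3k³ + 5k² - 3k + 9.
Then g(5) = 494.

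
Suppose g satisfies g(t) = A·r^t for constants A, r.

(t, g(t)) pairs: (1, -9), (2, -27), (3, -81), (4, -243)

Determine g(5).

Consecutive ratio: -27/(-9) = 3, and -81/(-27) = 3, so r = 3.
Then A·3^1 = -9 gives A = -3, and g(t) = -3·3^t.
g(5) = -3·3^5 = -729.

-729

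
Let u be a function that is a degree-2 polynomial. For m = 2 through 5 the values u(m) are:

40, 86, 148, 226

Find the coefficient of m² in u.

First differences: 46, 62, 78. Second differences: 16, 16.
Level-2 differences are constant, so u has degree 2.
Fitting a degree-2 polynomial gives u(m) = 8m² + 6m - 4.
The coefficient of m² is 8.

8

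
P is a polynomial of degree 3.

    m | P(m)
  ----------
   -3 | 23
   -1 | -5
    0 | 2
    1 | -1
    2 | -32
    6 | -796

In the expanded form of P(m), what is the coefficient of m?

5

Write P(m) = am³ + bm² + cm + d; the 6 given values yield a linear system in the 4 coefficients.
Solving, P(m) = -3m³ - 5m² + 5m + 2.
The coefficient of m is 5.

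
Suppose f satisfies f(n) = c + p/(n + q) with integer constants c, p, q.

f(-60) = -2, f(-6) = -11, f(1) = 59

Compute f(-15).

(f(n) − c)(n + q) = p for each data point; the three points give a linear system in c and q, then p follows.
Solving: c = -1, q = 0, p = 60, so f(n) = -1 + 60/(n + 0).
Then f(-15) = -1 + 60/(-15) = -5.

-5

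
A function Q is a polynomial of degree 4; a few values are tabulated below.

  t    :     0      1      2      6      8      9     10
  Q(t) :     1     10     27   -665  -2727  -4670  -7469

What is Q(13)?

Write Q(t) = at^4 + bt³ + ct² + dt + e; the 7 given values yield a linear system in the 5 coefficients.
Solving, Q(t) = -t^4 + 2t³ + 5t² + 3t + 1.
Then Q(13) = -23282.

-23282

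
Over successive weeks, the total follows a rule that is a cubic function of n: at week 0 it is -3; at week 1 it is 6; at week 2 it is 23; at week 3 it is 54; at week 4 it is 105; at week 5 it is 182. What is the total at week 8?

629

Write the value at n as g(n).
First differences: 9, 17, 31, 51, 77. Second differences: 8, 14, 20, 26. Third differences: 6, 6, 6.
Level-3 differences are constant, so g has degree 3.
Fitting a degree-3 polynomial gives g(n) = n³ + n² + 7n - 3.
Then g(8) = 629.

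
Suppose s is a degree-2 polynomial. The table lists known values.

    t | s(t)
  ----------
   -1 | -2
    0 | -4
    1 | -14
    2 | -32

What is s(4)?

First differences: -2, -10, -18. Second differences: -8, -8.
Level-2 differences are constant, so s has degree 2.
Fitting a degree-2 polynomial gives s(t) = -4t² - 6t - 4.
Then s(4) = -92.

-92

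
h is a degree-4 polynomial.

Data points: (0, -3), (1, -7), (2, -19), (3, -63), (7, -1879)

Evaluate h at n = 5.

-463

Write h(n) = an^4 + bn³ + cn² + dn + e; the 5 given values yield a linear system in the 5 coefficients.
Solving, h(n) = -n^4 + 2n³ - 3n² - 2n - 3.
Then h(5) = -463.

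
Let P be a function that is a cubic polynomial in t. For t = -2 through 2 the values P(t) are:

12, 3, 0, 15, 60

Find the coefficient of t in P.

First differences: -9, -3, 15, 45. Second differences: 6, 18, 30. Third differences: 12, 12.
Level-3 differences are constant, so P has degree 3.
Fitting a degree-3 polynomial gives P(t) = 2t³ + 9t² + 4t.
The coefficient of t is 4.

4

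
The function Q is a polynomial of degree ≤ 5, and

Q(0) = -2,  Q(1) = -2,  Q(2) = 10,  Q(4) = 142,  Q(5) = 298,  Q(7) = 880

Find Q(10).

Write Q(k) = ak^5 + bk^4 + ck³ + dk² + ek + p; the 6 given values yield a linear system in the 6 coefficients.
Solving, the top 2 coefficients vanish, and Q(k) = 3k³ - 3k² - 2.
Then Q(10) = 2698.

2698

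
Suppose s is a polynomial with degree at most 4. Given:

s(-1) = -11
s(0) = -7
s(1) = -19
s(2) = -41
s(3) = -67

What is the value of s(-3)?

-91

First differences: 4, -12, -22, -26. Second differences: -16, -10, -4. Third differences: 6, 6.
Level-3 differences are constant, so s has degree 3.
Fitting a degree-3 polynomial gives s(m) = m³ - 8m² - 5m - 7.
Then s(-3) = -91.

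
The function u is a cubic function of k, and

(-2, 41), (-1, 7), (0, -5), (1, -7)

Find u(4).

Write u(k) = ak³ + bk² + ck + d; the 4 given values yield a linear system in the 4 coefficients.
Solving, u(k) = -2k³ + 5k² - 5k - 5.
Then u(4) = -73.

-73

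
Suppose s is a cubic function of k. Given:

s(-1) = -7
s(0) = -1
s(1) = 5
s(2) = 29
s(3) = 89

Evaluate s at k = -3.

First differences: 6, 6, 24, 60. Second differences: 0, 18, 36. Third differences: 18, 18.
Level-3 differences are constant, so s has degree 3.
Fitting a degree-3 polynomial gives s(k) = 3k³ + 3k - 1.
Then s(-3) = -91.

-91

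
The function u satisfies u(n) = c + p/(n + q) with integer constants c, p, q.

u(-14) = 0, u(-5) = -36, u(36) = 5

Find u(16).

(u(n) − c)(n + q) = p for each data point; the three points give a linear system in c and q, then p follows.
Solving: c = 4, q = 4, p = 40, so u(n) = 4 + 40/(n + 4).
Then u(16) = 4 + 40/20 = 6.

6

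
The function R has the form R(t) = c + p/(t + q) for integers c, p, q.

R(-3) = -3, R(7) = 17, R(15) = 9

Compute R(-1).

-7

(R(t) − c)(t + q) = p for each data point; the three points give a linear system in c and q, then p follows.
Solving: c = 5, q = -3, p = 48, so R(t) = 5 + 48/(t − 3).
Then R(-1) = 5 + 48/(-4) = -7.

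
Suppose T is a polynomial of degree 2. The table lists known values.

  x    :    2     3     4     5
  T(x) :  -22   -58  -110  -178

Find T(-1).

-10

First differences: -36, -52, -68. Second differences: -16, -16.
Level-2 differences are constant, so T has degree 2.
Fitting a degree-2 polynomial gives T(x) = -8x² + 4x + 2.
Then T(-1) = -10.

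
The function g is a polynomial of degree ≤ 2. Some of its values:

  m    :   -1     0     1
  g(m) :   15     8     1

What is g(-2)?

Write g(m) = am² + bm + c; the 3 given values yield a linear system in the 3 coefficients.
Solving, the leading coefficient vanishes, and g(m) = -7m + 8.
Then g(-2) = 22.

22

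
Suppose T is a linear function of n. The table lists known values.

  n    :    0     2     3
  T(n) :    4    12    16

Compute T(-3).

-8

Write T(n) = an + b; the 3 given values yield a linear system in the 2 coefficients.
Solving, T(n) = 4n + 4.
Then T(-3) = -8.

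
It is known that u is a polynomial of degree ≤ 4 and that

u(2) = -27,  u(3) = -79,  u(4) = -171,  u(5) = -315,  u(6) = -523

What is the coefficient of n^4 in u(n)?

First differences: -52, -92, -144, -208. Second differences: -40, -52, -64. Third differences: -12, -12.
Level-3 differences are constant, so u has degree 3.
Fitting a degree-3 polynomial gives u(n) = -2n³ - 2n² - 4n + 5.
The coefficient of n^4 is 0.

0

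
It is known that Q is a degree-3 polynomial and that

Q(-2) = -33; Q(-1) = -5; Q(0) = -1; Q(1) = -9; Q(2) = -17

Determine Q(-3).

-97

First differences: 28, 4, -8, -8. Second differences: -24, -12, 0. Third differences: 12, 12.
Level-3 differences are constant, so Q has degree 3.
Fitting a degree-3 polynomial gives Q(x) = 2x³ - 6x² - 4x - 1.
Then Q(-3) = -97.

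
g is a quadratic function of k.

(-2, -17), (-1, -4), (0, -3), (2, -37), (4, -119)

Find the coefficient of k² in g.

Write g(k) = ak² + bk + c; the 5 given values yield a linear system in the 3 coefficients.
Solving, g(k) = -6k² - 5k - 3.
The coefficient of k² is -6.

-6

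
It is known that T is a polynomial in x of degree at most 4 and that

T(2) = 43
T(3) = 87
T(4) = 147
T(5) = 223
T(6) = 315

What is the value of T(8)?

First differences: 44, 60, 76, 92. Second differences: 16, 16, 16.
Level-2 differences are constant, so T has degree 2.
Fitting a degree-2 polynomial gives T(x) = 8x² + 4x + 3.
Then T(8) = 547.

547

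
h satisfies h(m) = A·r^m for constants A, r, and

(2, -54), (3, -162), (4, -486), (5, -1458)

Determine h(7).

-13122

Consecutive ratio: -162/(-54) = 3, and -486/(-162) = 3, so r = 3.
Then A·3^2 = -54 gives A = -6, and h(m) = -6·3^m.
h(7) = -6·3^7 = -13122.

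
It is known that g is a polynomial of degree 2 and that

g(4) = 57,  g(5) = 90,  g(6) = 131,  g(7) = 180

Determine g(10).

375

Write g(t) = at² + bt + c; the 4 given values yield a linear system in the 3 coefficients.
Solving, g(t) = 4t² - 3t + 5.
Then g(10) = 375.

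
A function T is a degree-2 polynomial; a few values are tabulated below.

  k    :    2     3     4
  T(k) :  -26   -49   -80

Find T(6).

Write T(k) = ak² + bk + c; the 3 given values yield a linear system in the 3 coefficients.
Solving, T(k) = -4k² - 3k - 4.
Then T(6) = -166.

-166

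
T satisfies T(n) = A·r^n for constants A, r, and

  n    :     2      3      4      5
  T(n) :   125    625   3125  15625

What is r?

5

Consecutive ratio: 625/125 = 5, and 3125/625 = 5, so r = 5.
Then A·5^2 = 125 gives A = 5, and T(n) = 5·5^n.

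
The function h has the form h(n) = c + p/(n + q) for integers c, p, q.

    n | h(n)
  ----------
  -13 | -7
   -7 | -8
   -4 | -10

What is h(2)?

(h(n) − c)(n + q) = p for each data point; the three points give a linear system in c and q, then p follows.
Solving: c = -6, q = 1, p = 12, so h(n) = -6 + 12/(n + 1).
Then h(2) = -6 + 12/3 = -2.

-2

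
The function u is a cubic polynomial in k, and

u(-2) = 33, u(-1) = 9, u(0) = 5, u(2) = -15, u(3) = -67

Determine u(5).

Write u(k) = ak³ + bk² + ck + d; the 5 given values yield a linear system in the 4 coefficients.
Solving, u(k) = -3k³ + k² + 5.
Then u(5) = -345.

-345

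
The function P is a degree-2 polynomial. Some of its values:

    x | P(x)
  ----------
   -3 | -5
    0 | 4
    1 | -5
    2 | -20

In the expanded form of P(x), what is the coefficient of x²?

Write P(x) = ax² + bx + c; the 4 given values yield a linear system in the 3 coefficients.
Solving, P(x) = -3x² - 6x + 4.
The coefficient of x² is -3.

-3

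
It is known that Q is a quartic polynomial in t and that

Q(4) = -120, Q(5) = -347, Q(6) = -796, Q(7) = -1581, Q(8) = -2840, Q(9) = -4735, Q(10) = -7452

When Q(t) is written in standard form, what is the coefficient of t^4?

-1

Write Q(t) = at^4 + bt³ + ct² + dt + e; the 7 given values yield a linear system in the 5 coefficients.
Solving, Q(t) = -t^4 + 3t³ - 5t² + 4t + 8.
The coefficient of t^4 is -1.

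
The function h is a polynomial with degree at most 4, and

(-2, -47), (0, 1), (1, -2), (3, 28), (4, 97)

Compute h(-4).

Write h(t) = at^4 + bt³ + ct² + dt + e; the 5 given values yield a linear system in the 5 coefficients.
Solving, the leading coefficient vanishes, and h(t) = 3t³ - 6t² + 1.
Then h(-4) = -287.

-287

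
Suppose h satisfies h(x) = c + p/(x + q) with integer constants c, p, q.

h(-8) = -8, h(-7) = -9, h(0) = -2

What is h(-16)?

-6

(h(x) − c)(x + q) = p for each data point; the three points give a linear system in c and q, then p follows.
Solving: c = -5, q = 4, p = 12, so h(x) = -5 + 12/(x + 4).
Then h(-16) = -5 + 12/(-12) = -6.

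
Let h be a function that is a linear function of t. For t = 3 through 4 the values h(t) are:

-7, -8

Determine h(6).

Write h(t) = at + b; the 2 given values yield a linear system in the 2 coefficients.
Solving, h(t) = -t - 4.
Then h(6) = -10.

-10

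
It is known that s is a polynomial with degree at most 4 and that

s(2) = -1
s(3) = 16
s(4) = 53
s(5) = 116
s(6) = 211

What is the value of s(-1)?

First differences: 17, 37, 63, 95. Second differences: 20, 26, 32. Third differences: 6, 6.
Level-3 differences are constant, so s has degree 3.
Fitting a degree-3 polynomial gives s(k) = k³ + k² - 7k + 1.
Then s(-1) = 8.

8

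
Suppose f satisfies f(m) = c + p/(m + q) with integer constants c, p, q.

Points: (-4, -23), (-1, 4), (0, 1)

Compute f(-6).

(f(m) − c)(m + q) = p for each data point; the three points give a linear system in c and q, then p follows.
Solving: c = -5, q = 3, p = 18, so f(m) = -5 + 18/(m + 3).
Then f(-6) = -5 + 18/(-3) = -11.

-11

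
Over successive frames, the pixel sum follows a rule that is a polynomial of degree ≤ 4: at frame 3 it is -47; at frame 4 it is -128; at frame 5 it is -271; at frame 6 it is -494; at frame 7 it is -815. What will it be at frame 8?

Write the value at x as g(x).
First differences: -81, -143, -223, -321. Second differences: -62, -80, -98. Third differences: -18, -18.
Level-3 differences are constant, so g has degree 3.
Fitting a degree-3 polynomial gives g(x) = -3x³ + 5x² - 5x + 4.
Then g(8) = -1252.

-1252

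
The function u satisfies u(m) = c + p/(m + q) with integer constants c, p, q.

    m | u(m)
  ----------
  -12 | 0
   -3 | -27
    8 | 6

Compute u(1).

13

(u(m) − c)(m + q) = p for each data point; the three points give a linear system in c and q, then p follows.
Solving: c = 3, q = 2, p = 30, so u(m) = 3 + 30/(m + 2).
Then u(1) = 3 + 30/3 = 13.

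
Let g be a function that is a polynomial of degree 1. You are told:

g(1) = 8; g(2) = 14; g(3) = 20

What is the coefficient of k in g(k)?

First differences: 6, 6.
Level-1 differences are constant, so g has degree 1.
Fitting a degree-1 polynomial gives g(k) = 6k + 2.
The coefficient of k is 6.

6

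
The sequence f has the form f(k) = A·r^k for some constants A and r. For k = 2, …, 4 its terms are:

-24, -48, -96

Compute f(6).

Consecutive ratio: -48/(-24) = 2, and -96/(-48) = 2, so r = 2.
Then A·2^2 = -24 gives A = -6, and f(k) = -6·2^k.
f(6) = -6·2^6 = -384.

-384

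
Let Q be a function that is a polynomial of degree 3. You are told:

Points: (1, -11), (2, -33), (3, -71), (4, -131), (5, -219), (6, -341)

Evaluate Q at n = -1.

9

First differences: -22, -38, -60, -88, -122. Second differences: -16, -22, -28, -34. Third differences: -6, -6, -6.
Level-3 differences are constant, so Q has degree 3.
Fitting a degree-3 polynomial gives Q(n) = -n³ - 2n² - 9n + 1.
Then Q(-1) = 9.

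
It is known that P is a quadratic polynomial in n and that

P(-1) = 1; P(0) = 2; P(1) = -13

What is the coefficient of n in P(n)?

Write P(n) = an² + bn + c; the 3 given values yield a linear system in the 3 coefficients.
Solving, P(n) = -8n² - 7n + 2.
The coefficient of n is -7.

-7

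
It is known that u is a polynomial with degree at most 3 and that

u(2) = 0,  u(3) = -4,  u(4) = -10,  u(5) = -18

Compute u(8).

First differences: -4, -6, -8. Second differences: -2, -2.
Level-2 differences are constant, so u has degree 2.
Fitting a degree-2 polynomial gives u(m) = -m² + m + 2.
Then u(8) = -54.

-54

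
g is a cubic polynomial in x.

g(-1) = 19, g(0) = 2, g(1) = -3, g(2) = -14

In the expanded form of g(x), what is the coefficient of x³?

-3

Write g(x) = ax³ + bx² + cx + d; the 4 given values yield a linear system in the 4 coefficients.
Solving, g(x) = -3x³ + 6x² - 8x + 2.
The coefficient of x³ is -3.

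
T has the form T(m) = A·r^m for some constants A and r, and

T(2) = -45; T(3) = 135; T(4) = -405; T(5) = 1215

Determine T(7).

10935

Consecutive ratio: 135/(-45) = -3, and -405/135 = -3, so r = -3.
Then A·(-3)^2 = -45 gives A = -5, and T(m) = -5·(-3)^m.
T(7) = -5·(-3)^7 = 10935.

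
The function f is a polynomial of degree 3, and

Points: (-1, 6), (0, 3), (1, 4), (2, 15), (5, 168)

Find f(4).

91

Write f(x) = ax³ + bx² + cx + d; the 5 given values yield a linear system in the 4 coefficients.
Solving, f(x) = x³ + 2x² - 2x + 3.
Then f(4) = 91.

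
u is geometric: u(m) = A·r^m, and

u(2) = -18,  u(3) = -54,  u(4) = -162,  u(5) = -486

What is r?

3

Consecutive ratio: -54/(-18) = 3, and -162/(-54) = 3, so r = 3.
Then A·3^2 = -18 gives A = -2, and u(m) = -2·3^m.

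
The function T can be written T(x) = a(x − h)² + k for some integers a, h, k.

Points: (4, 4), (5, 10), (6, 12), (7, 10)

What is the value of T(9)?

First differences 6, 2, -2; second difference -4 = 2a, so a = -2.
Expanding, the x-coefficient is −2ah = 4h; matching it to the data gives h = 6, and then k = 12.
So T(x) = -2(x − 6)² + 12.
T(9) = -2·3² + 12 = -6.

-6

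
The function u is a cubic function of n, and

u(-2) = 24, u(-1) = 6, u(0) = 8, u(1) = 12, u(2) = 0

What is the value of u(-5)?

First differences: -18, 2, 4, -12. Second differences: 20, 2, -16. Third differences: -18, -18.
Level-3 differences are constant, so u has degree 3.
Fitting a degree-3 polynomial gives u(n) = -3n³ + n² + 6n + 8.
Then u(-5) = 378.

378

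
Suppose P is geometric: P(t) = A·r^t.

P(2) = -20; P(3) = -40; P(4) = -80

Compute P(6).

-320

Consecutive ratio: -40/(-20) = 2, and -80/(-40) = 2, so r = 2.
Then A·2^2 = -20 gives A = -5, and P(t) = -5·2^t.
P(6) = -5·2^6 = -320.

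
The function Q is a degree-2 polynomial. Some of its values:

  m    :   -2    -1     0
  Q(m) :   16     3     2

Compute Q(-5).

127

Write Q(m) = am² + bm + c; the 3 given values yield a linear system in the 3 coefficients.
Solving, Q(m) = 6m² + 5m + 2.
Then Q(-5) = 127.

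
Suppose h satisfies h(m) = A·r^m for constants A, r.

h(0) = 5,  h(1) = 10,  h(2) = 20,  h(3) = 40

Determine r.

Consecutive ratio: 10/5 = 2, and 20/10 = 2, so r = 2.
Then A·2^0 = 5 gives A = 5, and h(m) = 5·2^m.

2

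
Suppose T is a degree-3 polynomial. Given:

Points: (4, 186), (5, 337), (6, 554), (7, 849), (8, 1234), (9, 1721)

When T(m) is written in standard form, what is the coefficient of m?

First differences: 151, 217, 295, 385, 487. Second differences: 66, 78, 90, 102. Third differences: 12, 12, 12.
Level-3 differences are constant, so T has degree 3.
Fitting a degree-3 polynomial gives T(m) = 2m³ + 3m² + 2m + 2.
The coefficient of m is 2.

2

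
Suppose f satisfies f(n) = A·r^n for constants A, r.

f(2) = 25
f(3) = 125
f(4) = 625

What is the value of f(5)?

3125

Consecutive ratio: 125/25 = 5, and 625/125 = 5, so r = 5.
Then A·5^2 = 25 gives A = 1, and f(n) = 1·5^n.
f(5) = 1·5^5 = 3125.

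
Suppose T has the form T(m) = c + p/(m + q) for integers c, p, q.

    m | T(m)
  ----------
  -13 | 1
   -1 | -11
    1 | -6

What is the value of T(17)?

-2

(T(m) − c)(m + q) = p for each data point; the three points give a linear system in c and q, then p follows.
Solving: c = -1, q = 3, p = -20, so T(m) = -1 − 20/(m + 3).
Then T(17) = -1 − 20/20 = -2.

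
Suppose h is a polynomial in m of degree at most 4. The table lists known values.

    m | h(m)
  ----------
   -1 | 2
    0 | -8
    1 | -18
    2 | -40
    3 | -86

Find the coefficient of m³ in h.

-2

Write h(m) = am^4 + bm³ + cm² + dm + e; the 5 given values yield a linear system in the 5 coefficients.
Solving, the leading coefficient vanishes, and h(m) = -2m³ - 8m - 8.
The coefficient of m³ is -2.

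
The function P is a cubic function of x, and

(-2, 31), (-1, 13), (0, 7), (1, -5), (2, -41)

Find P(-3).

First differences: -18, -6, -12, -36. Second differences: 12, -6, -24. Third differences: -18, -18.
Level-3 differences are constant, so P has degree 3.
Fitting a degree-3 polynomial gives P(x) = -3x³ - 3x² - 6x + 7.
Then P(-3) = 79.

79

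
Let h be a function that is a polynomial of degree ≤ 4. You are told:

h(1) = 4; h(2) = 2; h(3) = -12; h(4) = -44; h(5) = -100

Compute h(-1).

First differences: -2, -14, -32, -56. Second differences: -12, -18, -24. Third differences: -6, -6.
Level-3 differences are constant, so h has degree 3.
Fitting a degree-3 polynomial gives h(n) = -n³ + 5n.
Then h(-1) = -4.

-4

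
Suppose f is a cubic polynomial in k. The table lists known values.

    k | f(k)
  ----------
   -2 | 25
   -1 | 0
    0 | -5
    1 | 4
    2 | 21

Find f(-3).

76

First differences: -25, -5, 9, 17. Second differences: 20, 14, 8. Third differences: -6, -6.
Level-3 differences are constant, so f has degree 3.
Fitting a degree-3 polynomial gives f(k) = -k³ + 7k² + 3k - 5.
Then f(-3) = 76.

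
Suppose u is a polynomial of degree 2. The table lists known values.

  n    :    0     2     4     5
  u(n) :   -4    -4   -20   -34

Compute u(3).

Write u(n) = an² + bn + c; the 4 given values yield a linear system in the 3 coefficients.
Solving, u(n) = -2n² + 4n - 4.
Then u(3) = -10.

-10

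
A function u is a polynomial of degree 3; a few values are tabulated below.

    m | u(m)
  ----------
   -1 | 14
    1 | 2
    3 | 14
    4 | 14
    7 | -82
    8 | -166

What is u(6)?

Write u(m) = am³ + bm² + cm + d; the 6 given values yield a linear system in the 4 coefficients.
Solving, u(m) = -m³ + 6m² - 5m + 2.
Then u(6) = -28.

-28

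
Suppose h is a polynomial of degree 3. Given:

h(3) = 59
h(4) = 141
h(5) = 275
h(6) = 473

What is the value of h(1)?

3

Write h(k) = ak³ + bk² + ck + d; the 4 given values yield a linear system in the 4 coefficients.
Solving, h(k) = 2k³ + 2k² - 6k + 5.
Then h(1) = 3.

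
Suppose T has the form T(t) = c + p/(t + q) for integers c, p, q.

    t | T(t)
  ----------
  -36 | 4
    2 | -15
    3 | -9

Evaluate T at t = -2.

21

(T(t) − c)(t + q) = p for each data point; the three points give a linear system in c and q, then p follows.
Solving: c = 3, q = 0, p = -36, so T(t) = 3 − 36/(t + 0).
Then T(-2) = 3 − 36/(-2) = 21.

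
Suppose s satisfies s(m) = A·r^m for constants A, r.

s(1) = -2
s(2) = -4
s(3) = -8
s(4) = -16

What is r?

Consecutive ratio: -4/(-2) = 2, and -8/(-4) = 2, so r = 2.
Then A·2^1 = -2 gives A = -1, and s(m) = -1·2^m.

2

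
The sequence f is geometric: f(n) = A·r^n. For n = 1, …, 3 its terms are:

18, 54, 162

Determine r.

3

Consecutive ratio: 54/18 = 3, and 162/54 = 3, so r = 3.
Then A·3^1 = 18 gives A = 6, and f(n) = 6·3^n.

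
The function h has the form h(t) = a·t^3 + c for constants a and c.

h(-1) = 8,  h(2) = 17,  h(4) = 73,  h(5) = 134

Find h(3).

From h(-1) = 8 and h(2) = 17: -1a + c = 8 and 8a + c = 17.
Subtracting: 9a = 9, so a = 1; then c = 8 − 1·(-1) = 9.
So h(t) = 1t³ + 9, and h(3) = 36.

36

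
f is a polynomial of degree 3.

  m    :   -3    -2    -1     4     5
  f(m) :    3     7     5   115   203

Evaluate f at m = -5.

Write f(m) = am³ + bm² + cm + d; the 5 given values yield a linear system in the 4 coefficients.
Solving, f(m) = m³ + 3m² + 3.
Then f(-5) = -47.

-47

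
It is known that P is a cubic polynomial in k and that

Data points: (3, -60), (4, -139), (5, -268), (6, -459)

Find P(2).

-19

Write P(k) = ak³ + bk² + ck + d; the 4 given values yield a linear system in the 4 coefficients.
Solving, P(k) = -2k³ - k² + 2k - 3.
Then P(2) = -19.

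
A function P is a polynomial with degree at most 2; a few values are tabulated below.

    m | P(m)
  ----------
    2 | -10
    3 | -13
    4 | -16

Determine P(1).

First differences: -3, -3.
Level-1 differences are constant, so P has degree 1.
Fitting a degree-1 polynomial gives P(m) = -3m - 4.
Then P(1) = -7.

-7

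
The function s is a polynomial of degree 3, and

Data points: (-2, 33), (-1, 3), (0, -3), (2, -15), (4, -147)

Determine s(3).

Write s(m) = am³ + bm² + cm + d; the 5 given values yield a linear system in the 4 coefficients.
Solving, s(m) = -3m³ + 3m² - 3.
Then s(3) = -57.

-57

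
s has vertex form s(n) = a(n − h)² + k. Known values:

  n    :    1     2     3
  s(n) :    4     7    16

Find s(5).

52

First differences 3, 9; second difference 6 = 2a, so a = 3.
Expanding, the n-coefficient is −2ah = -6h; matching it to the data gives h = 1, and then k = 4.
So s(n) = 3(n − 1)² + 4.
s(5) = 3·4² + 4 = 52.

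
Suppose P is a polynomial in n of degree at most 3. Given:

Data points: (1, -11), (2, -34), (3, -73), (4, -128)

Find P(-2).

-38

First differences: -23, -39, -55. Second differences: -16, -16.
Level-2 differences are constant, so P has degree 2.
Fitting a degree-2 polynomial gives P(n) = -8n² + n - 4.
Then P(-2) = -38.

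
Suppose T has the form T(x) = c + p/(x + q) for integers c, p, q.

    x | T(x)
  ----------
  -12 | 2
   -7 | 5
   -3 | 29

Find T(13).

-3

(T(x) − c)(x + q) = p for each data point; the three points give a linear system in c and q, then p follows.
Solving: c = -1, q = 2, p = -30, so T(x) = -1 − 30/(x + 2).
Then T(13) = -1 − 30/15 = -3.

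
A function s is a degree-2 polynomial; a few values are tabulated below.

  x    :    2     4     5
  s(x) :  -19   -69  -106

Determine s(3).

Write s(x) = ax² + bx + c; the 3 given values yield a linear system in the 3 coefficients.
Solving, s(x) = -4x² - x - 1.
Then s(3) = -40.

-40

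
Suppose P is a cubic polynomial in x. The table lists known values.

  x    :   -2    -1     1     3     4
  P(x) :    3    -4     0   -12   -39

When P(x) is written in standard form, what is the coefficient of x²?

Write P(x) = ax³ + bx² + cx + d; the 5 given values yield a linear system in the 4 coefficients.
Solving, P(x) = -x³ + x² + 3x - 3.
The coefficient of x² is 1.

1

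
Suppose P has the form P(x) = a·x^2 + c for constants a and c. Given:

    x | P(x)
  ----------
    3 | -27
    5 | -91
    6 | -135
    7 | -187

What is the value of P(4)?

From P(3) = -27 and P(5) = -91: 9a + c = -27 and 25a + c = -91.
Subtracting: 16a = -64, so a = -4; then c = -27 − (-4)·9 = 9.
So P(x) = -4x² + 9, and P(4) = -55.

-55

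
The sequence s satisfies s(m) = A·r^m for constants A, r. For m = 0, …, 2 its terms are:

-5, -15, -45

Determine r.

3

Consecutive ratio: -15/(-5) = 3, and -45/(-15) = 3, so r = 3.
Then A·3^0 = -5 gives A = -5, and s(m) = -5·3^m.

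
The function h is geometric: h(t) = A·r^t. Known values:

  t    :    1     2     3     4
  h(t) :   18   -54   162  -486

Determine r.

-3

Consecutive ratio: -54/18 = -3, and 162/(-54) = -3, so r = -3.
Then A·(-3)^1 = 18 gives A = -6, and h(t) = -6·(-3)^t.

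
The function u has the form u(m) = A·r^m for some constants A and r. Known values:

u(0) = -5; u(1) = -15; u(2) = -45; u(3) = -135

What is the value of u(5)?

-1215

Consecutive ratio: -15/(-5) = 3, and -45/(-15) = 3, so r = 3.
Then A·3^0 = -5 gives A = -5, and u(m) = -5·3^m.
u(5) = -5·3^5 = -1215.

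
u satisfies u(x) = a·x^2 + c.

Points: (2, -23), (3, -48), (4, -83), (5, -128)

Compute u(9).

From u(2) = -23 and u(3) = -48: 4a + c = -23 and 9a + c = -48.
Subtracting: 5a = -25, so a = -5; then c = -23 − (-5)·4 = -3.
So u(x) = -5x² − 3, and u(9) = -408.

-408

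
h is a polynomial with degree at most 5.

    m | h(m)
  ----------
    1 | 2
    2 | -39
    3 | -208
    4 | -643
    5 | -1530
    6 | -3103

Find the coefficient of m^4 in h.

First differences: -41, -169, -435, -887, -1573. Second differences: -128, -266, -452, -686. Third differences: -138, -186, -234. Fourth differences: -48, -48.
Level-4 differences are constant, so h has degree 4.
Fitting a degree-4 polynomial gives h(m) = -2m^4 - 3m³ + 4m² - 2m + 5.
The coefficient of m^4 is -2.

-2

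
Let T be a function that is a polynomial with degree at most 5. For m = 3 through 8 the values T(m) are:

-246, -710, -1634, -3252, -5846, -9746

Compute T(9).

First differences: -464, -924, -1618, -2594, -3900. Second differences: -460, -694, -976, -1306. Third differences: -234, -282, -330. Fourth differences: -48, -48.
Level-4 differences are constant, so T has degree 4.
Fitting a degree-4 polynomial gives T(m) = -2m^4 - 3m³ - 3m + 6.
Then T(9) = -15330.

-15330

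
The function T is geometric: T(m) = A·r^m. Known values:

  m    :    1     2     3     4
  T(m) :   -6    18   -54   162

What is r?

Consecutive ratio: 18/(-6) = -3, and -54/18 = -3, so r = -3.
Then A·(-3)^1 = -6 gives A = 2, and T(m) = 2·(-3)^m.

-3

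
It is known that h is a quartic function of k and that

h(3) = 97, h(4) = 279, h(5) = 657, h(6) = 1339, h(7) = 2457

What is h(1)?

Write h(k) = ak^4 + bk³ + ck² + dk + e; the 5 given values yield a linear system in the 5 coefficients.
Solving, h(k) = k^4 + k² + 7.
Then h(1) = 9.

9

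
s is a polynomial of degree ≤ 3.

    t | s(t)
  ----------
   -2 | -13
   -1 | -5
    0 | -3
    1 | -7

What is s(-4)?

-47

First differences: 8, 2, -4. Second differences: -6, -6.
Level-2 differences are constant, so s has degree 2.
Fitting a degree-2 polynomial gives s(t) = -3t² - t - 3.
Then s(-4) = -47.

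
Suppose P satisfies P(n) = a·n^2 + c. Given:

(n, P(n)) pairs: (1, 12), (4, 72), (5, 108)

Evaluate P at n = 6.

152

From P(1) = 12 and P(4) = 72: 1a + c = 12 and 16a + c = 72.
Subtracting: 15a = 60, so a = 4; then c = 12 − 4·1 = 8.
So P(n) = 4n² + 8, and P(6) = 152.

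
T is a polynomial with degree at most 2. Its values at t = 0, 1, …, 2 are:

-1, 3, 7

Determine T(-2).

Write T(t) = at² + bt + c; the 3 given values yield a linear system in the 3 coefficients.
Solving, the leading coefficient vanishes, and T(t) = 4t - 1.
Then T(-2) = -9.

-9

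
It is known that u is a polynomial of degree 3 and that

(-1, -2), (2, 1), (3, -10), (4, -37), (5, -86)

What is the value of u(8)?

Write u(x) = ax³ + bx² + cx + d; the 5 given values yield a linear system in the 4 coefficients.
Solving, u(x) = -x³ + x² + 3x - 1.
Then u(8) = -425.

-425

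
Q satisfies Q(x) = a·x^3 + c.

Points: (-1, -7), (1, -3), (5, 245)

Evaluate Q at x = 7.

681

From Q(-1) = -7 and Q(1) = -3: -1a + c = -7 and 1a + c = -3.
Subtracting: 2a = 4, so a = 2; then c = -7 − 2·(-1) = -5.
So Q(x) = 2x³ − 5, and Q(7) = 681.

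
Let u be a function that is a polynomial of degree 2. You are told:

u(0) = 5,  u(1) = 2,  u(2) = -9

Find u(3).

-28

Write u(x) = ax² + bx + c; the 3 given values yield a linear system in the 3 coefficients.
Solving, u(x) = -4x² + x + 5.
Then u(3) = -28.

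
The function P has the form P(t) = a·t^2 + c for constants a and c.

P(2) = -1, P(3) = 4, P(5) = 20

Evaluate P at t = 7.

44

From P(2) = -1 and P(3) = 4: 4a + c = -1 and 9a + c = 4.
Subtracting: 5a = 5, so a = 1; then c = -1 − 1·4 = -5.
So P(t) = 1t² − 5, and P(7) = 44.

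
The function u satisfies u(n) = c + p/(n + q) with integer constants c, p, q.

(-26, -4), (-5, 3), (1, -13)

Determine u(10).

(u(n) − c)(n + q) = p for each data point; the three points give a linear system in c and q, then p follows.
Solving: c = -5, q = 2, p = -24, so u(n) = -5 − 24/(n + 2).
Then u(10) = -5 − 24/12 = -7.

-7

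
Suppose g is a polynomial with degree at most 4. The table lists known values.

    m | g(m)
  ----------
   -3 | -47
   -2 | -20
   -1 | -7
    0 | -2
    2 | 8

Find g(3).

Write g(m) = am^4 + bm³ + cm² + dm + e; the 5 given values yield a linear system in the 5 coefficients.
Solving, the leading coefficient vanishes, and g(m) = m³ - m² + 3m - 2.
Then g(3) = 25.

25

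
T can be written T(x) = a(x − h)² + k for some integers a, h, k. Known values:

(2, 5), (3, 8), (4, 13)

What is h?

1

First differences 3, 5; second difference 2 = 2a, so a = 1.
Expanding, the x-coefficient is −2ah = -2h; matching it to the data gives h = 1, and then k = 4.
So T(x) = 1(x − 1)² + 4.
Hence h = 1.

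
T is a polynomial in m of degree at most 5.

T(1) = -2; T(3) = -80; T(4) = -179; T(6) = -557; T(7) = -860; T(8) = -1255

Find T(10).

-2369

Write T(m) = am^5 + bm^4 + cm³ + dm² + em + p; the 6 given values yield a linear system in the 6 coefficients.
Solving, the top 2 coefficients vanish, and T(m) = -2m³ - 4m² + 3m + 1.
Then T(10) = -2369.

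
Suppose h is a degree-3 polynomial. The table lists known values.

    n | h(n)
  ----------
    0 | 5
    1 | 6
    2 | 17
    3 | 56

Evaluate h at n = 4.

141

Write h(n) = an³ + bn² + cn + d; the 4 given values yield a linear system in the 4 coefficients.
Solving, h(n) = 3n³ - 4n² + 2n + 5.
Then h(4) = 141.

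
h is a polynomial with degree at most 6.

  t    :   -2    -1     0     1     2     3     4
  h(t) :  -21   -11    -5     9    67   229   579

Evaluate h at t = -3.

First differences: 10, 6, 14, 58, 162, 350. Second differences: -4, 8, 44, 104, 188. Third differences: 12, 36, 60, 84. Fourth differences: 24, 24, 24.
Level-4 differences are constant, so h has degree 4.
Fitting a degree-4 polynomial gives h(t) = t^4 + 4t³ + 3t² + 6t - 5.
Then h(-3) = -23.

-23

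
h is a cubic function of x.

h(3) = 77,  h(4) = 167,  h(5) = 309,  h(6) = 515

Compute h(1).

5

Write h(x) = ax³ + bx² + cx + d; the 4 given values yield a linear system in the 4 coefficients.
Solving, h(x) = 2x³ + 2x² + 2x - 1.
Then h(1) = 5.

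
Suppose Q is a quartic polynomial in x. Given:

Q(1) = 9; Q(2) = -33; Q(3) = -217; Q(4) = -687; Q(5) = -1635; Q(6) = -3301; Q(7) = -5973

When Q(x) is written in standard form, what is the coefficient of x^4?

First differences: -42, -184, -470, -948, -1666, -2672. Second differences: -142, -286, -478, -718, -1006. Third differences: -144, -192, -240, -288. Fourth differences: -48, -48, -48.
Level-4 differences are constant, so Q has degree 4.
Fitting a degree-4 polynomial gives Q(x) = -2x^4 - 4x³ + 3x² + 7x + 5.
The coefficient of x^4 is -2.

-2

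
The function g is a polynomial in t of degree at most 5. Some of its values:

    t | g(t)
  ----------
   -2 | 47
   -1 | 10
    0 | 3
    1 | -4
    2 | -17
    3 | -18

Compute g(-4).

451

First differences: -37, -7, -7, -13, -1. Second differences: 30, 0, -6, 12. Third differences: -30, -6, 18. Fourth differences: 24, 24.
Level-4 differences are constant, so g has degree 4.
Fitting a degree-4 polynomial gives g(t) = t^4 - 3t³ - t² - 4t + 3.
Then g(-4) = 451.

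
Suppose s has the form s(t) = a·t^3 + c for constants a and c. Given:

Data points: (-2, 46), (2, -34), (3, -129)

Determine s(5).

-619

From s(-2) = 46 and s(2) = -34: -8a + c = 46 and 8a + c = -34.
Subtracting: 16a = -80, so a = -5; then c = 46 − (-5)·(-8) = 6.
So s(t) = -5t³ + 6, and s(5) = -619.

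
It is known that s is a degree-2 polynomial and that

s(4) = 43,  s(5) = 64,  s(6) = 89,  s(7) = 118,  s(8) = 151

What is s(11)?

First differences: 21, 25, 29, 33. Second differences: 4, 4, 4.
Level-2 differences are constant, so s has degree 2.
Fitting a degree-2 polynomial gives s(m) = 2m² + 3m - 1.
Then s(11) = 274.

274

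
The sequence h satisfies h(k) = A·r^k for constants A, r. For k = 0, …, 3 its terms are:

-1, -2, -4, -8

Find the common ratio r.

2

Consecutive ratio: -2/(-1) = 2, and -4/(-2) = 2, so r = 2.
Then A·2^0 = -1 gives A = -1, and h(k) = -1·2^k.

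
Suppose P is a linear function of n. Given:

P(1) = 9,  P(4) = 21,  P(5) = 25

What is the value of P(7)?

Write P(n) = an + b; the 3 given values yield a linear system in the 2 coefficients.
Solving, P(n) = 4n + 5.
Then P(7) = 33.

33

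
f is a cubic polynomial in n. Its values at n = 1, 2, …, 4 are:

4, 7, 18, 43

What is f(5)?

88

Write f(n) = an³ + bn² + cn + d; the 4 given values yield a linear system in the 4 coefficients.
Solving, f(n) = n³ - 2n² + 2n + 3.
Then f(5) = 88.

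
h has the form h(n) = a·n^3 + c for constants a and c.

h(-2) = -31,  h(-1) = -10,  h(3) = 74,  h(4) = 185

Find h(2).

17

From h(-2) = -31 and h(-1) = -10: -8a + c = -31 and -1a + c = -10.
Subtracting: 7a = 21, so a = 3; then c = -31 − 3·(-8) = -7.
So h(n) = 3n³ − 7, and h(2) = 17.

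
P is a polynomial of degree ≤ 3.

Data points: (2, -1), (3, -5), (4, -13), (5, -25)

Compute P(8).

First differences: -4, -8, -12. Second differences: -4, -4.
Level-2 differences are constant, so P has degree 2.
Fitting a degree-2 polynomial gives P(n) = -2n² + 6n - 5.
Then P(8) = -85.

-85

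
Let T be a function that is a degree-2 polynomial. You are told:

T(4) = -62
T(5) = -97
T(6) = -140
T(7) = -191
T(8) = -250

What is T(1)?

Write T(m) = am² + bm + c; the 5 given values yield a linear system in the 3 coefficients.
Solving, T(m) = -4m² + m - 2.
Then T(1) = -5.

-5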